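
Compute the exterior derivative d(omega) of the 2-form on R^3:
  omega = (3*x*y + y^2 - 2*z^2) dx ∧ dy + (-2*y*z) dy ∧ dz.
d(omega) = (-4*z) dx ∧ dy ∧ dz

For a 2-form omega = sum_{i<j} g_{ij} dx_i ∧ dx_j, the exterior derivative is
  d(omega) = sum_{i<j} d(g_{ij}) ∧ dx_i ∧ dx_j = sum_{i<j, k} (∂g_{ij}/∂x_k) dx_k ∧ dx_i ∧ dx_j.
Expand each term, using dx_k ∧ dx_i ∧ dx_j = sgn(permutation) dx_{(a)} ∧ dx_{(b)} ∧ dx_{(c)} with (a < b < c) sorted:
  d(3*x*y + y^2 - 2*z^2) includes (∂/∂z)(3*x*y + y^2 - 2*z^2) dz = (-4*z) dz, which multiplied by dx ∧ dy gives (-4*z) dx ∧ dy ∧ dz
Collecting like 3-forms: d(omega) = (-4*z) dx ∧ dy ∧ dz.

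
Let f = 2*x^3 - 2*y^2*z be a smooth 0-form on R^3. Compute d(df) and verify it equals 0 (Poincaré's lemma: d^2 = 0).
d(df) = 0

Step 1: df = sum_i (∂f/∂x_i) dx_i = (6*x^2) dx + (-4*y*z) dy + (-2*y^2) dz.
Step 2: Apply d again. Using the 1-form formula, the coefficient of dx ∧ dy in d(df) is ∂^2 f/∂x ∂y - ∂^2 f/∂y ∂x = (0) - (0) = 0 (equality of mixed partials for smooth f).
Similarly for dx ∧ dz and dy ∧ dz — all coefficients vanish. So d(df) = 0.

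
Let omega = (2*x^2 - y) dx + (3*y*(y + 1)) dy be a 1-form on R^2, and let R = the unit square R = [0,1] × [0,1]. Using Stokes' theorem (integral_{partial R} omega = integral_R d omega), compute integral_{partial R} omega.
integral_(partial R) omega = 1

Stokes: integral_partial_R omega = integral_R d omega with d omega = (∂Q/∂x - ∂P/∂y) dx ∧ dy.
  ∂Q/∂x = 0
  ∂P/∂y = -1
  integrand = ∂Q/∂x - ∂P/∂y = 1.
Integrating over R: integral_0^1 integral_0^1 (1) dx dy = 1.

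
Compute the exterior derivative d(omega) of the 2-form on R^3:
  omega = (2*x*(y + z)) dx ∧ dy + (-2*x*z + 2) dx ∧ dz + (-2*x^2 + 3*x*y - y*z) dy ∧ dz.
d(omega) = (-2*x + 3*y) dx ∧ dy ∧ dz

For a 2-form omega = sum_{i<j} g_{ij} dx_i ∧ dx_j, the exterior derivative is
  d(omega) = sum_{i<j} d(g_{ij}) ∧ dx_i ∧ dx_j = sum_{i<j, k} (∂g_{ij}/∂x_k) dx_k ∧ dx_i ∧ dx_j.
Expand each term, using dx_k ∧ dx_i ∧ dx_j = sgn(permutation) dx_{(a)} ∧ dx_{(b)} ∧ dx_{(c)} with (a < b < c) sorted:
  d(2*x*(y + z)) includes (∂/∂z)(2*x*(y + z)) dz = (2*x) dz, which multiplied by dx ∧ dy gives (2*x) dx ∧ dy ∧ dz
  d(-2*x^2 + 3*x*y - y*z) includes (∂/∂x)(-2*x^2 + 3*x*y - y*z) dx = (-4*x + 3*y) dx, which multiplied by dy ∧ dz gives (-4*x + 3*y) dx ∧ dy ∧ dz
Collecting like 3-forms: d(omega) = (-2*x + 3*y) dx ∧ dy ∧ dz.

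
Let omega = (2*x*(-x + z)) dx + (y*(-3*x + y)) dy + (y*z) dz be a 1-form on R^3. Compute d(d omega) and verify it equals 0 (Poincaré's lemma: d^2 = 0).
d(d omega) = 0

Step 1: d omega = sum_{i<j} (∂f_j/∂x_i - ∂f_i/∂x_j) dx_i ∧ dx_j:
  coeff of dx ∧ dy: -3*y
  coeff of dx ∧ dz: -2*x
  coeff of dy ∧ dz: z
Step 2: Apply d again to each 2-form coefficient. The only possible 3-form in R^3 is dx ∧ dy ∧ dz, with coefficient
  ∂(coeff of dy∧dz)/∂x - ∂(coeff of dx∧dz)/∂y + ∂(coeff of dx∧dy)/∂z
  = ∂/∂x (z) - ∂/∂y (-2*x) + ∂/∂z (-3*y).
Each of these terms simplifies to sums of mixed partials that cancel in pairs. The result is 0 (by equality of mixed partials for smooth functions — Schwarz / Clairaut).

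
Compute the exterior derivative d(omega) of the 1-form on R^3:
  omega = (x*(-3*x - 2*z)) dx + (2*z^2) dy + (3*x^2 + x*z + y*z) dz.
d(omega) = (8*x + z) dx ∧ dz + (-3*z) dy ∧ dz

For a 1-form omega = sum_i f_i dx_i, the exterior derivative is
  d(omega) = sum_{i < j} (∂f_j/∂x_i - ∂f_i/∂x_j) dx_i ∧ dx_j.
  coefficient of dx ∧ dz: ∂f_3/∂x - ∂f_1/∂z = ∂(3*x^2 + x*z + y*z)/∂x - ∂(x*(-3*x - 2*z))/∂z = 8*x + z
  coefficient of dy ∧ dz: ∂f_3/∂y - ∂f_2/∂z = ∂(3*x^2 + x*z + y*z)/∂y - ∂(2*z^2)/∂z = -3*z
Assembling: d(omega) = (8*x + z) dx ∧ dz + (-3*z) dy ∧ dz.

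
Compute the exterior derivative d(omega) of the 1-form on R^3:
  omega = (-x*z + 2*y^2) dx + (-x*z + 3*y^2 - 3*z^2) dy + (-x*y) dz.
d(omega) = (-4*y - z) dx ∧ dy + (x - y) dx ∧ dz + (6*z) dy ∧ dz

For a 1-form omega = sum_i f_i dx_i, the exterior derivative is
  d(omega) = sum_{i < j} (∂f_j/∂x_i - ∂f_i/∂x_j) dx_i ∧ dx_j.
  coefficient of dx ∧ dy: ∂f_2/∂x - ∂f_1/∂y = ∂(-x*z + 3*y^2 - 3*z^2)/∂x - ∂(-x*z + 2*y^2)/∂y = -4*y - z
  coefficient of dx ∧ dz: ∂f_3/∂x - ∂f_1/∂z = ∂(-x*y)/∂x - ∂(-x*z + 2*y^2)/∂z = x - y
  coefficient of dy ∧ dz: ∂f_3/∂y - ∂f_2/∂z = ∂(-x*y)/∂y - ∂(-x*z + 3*y^2 - 3*z^2)/∂z = 6*z
Assembling: d(omega) = (-4*y - z) dx ∧ dy + (x - y) dx ∧ dz + (6*z) dy ∧ dz.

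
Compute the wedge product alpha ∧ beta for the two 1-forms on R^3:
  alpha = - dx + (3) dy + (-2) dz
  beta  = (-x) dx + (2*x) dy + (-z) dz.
alpha ∧ beta = (x) dx ∧ dy + (-2*x + z) dx ∧ dz + (4*x - 3*z) dy ∧ dz

Distribute the wedge, using dx_i ∧ dx_j = -dx_j ∧ dx_i and dx_i ∧ dx_i = 0. For each pair (i, j) with i < j, the coefficient of dx_i ∧ dx_j in alpha ∧ beta is (alpha_i * beta_j - alpha_j * beta_i). Collecting: alpha ∧ beta = (x) dx ∧ dy + (-2*x + z) dx ∧ dz + (4*x - 3*z) dy ∧ dz.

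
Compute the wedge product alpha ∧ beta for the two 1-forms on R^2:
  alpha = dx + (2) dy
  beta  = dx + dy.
alpha ∧ beta = (-1) dx ∧ dy

Distribute the wedge, using dx_i ∧ dx_j = -dx_j ∧ dx_i and dx_i ∧ dx_i = 0. For each pair (i, j) with i < j, the coefficient of dx_i ∧ dx_j in alpha ∧ beta is (alpha_i * beta_j - alpha_j * beta_i). Collecting: alpha ∧ beta = (-1) dx ∧ dy.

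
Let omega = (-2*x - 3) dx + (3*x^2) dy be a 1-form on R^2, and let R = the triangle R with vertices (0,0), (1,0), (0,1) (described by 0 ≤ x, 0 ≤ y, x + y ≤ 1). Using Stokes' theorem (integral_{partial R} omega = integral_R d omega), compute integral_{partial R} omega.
integral_(partial R) omega = 1

Stokes: integral_partial_R omega = integral_R d omega with d omega = (∂Q/∂x - ∂P/∂y) dx ∧ dy.
  ∂Q/∂x = 6*x
  ∂P/∂y = 0
  integrand = ∂Q/∂x - ∂P/∂y = 6*x.
Integrating over R: integral_0^1 integral_0^{1-x} (6*x) dy dx = 1.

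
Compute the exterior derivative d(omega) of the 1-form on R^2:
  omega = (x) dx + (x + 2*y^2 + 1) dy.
d(omega) = (1) dx ∧ dy

For a 1-form omega = sum_i f_i dx_i, the exterior derivative is
  d(omega) = sum_{i < j} (∂f_j/∂x_i - ∂f_i/∂x_j) dx_i ∧ dx_j.
  coefficient of dx ∧ dy: ∂f_2/∂x - ∂f_1/∂y = ∂(x + 2*y^2 + 1)/∂x - ∂(x)/∂y = 1
Assembling: d(omega) = (1) dx ∧ dy.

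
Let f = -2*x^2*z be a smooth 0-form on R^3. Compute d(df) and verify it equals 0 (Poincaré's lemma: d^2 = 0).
d(df) = 0

Step 1: df = sum_i (∂f/∂x_i) dx_i = (-4*x*z) dx + (0) dy + (-2*x^2) dz.
Step 2: Apply d again. Using the 1-form formula, the coefficient of dx ∧ dy in d(df) is ∂^2 f/∂x ∂y - ∂^2 f/∂y ∂x = (0) - (0) = 0 (equality of mixed partials for smooth f).
Similarly for dx ∧ dz and dy ∧ dz — all coefficients vanish. So d(df) = 0.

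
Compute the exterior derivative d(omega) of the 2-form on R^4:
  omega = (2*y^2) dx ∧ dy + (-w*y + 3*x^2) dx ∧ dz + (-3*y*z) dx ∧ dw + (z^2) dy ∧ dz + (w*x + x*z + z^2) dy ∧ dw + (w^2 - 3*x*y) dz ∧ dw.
d(omega) = (w) dx ∧ dy ∧ dz + (-y) dx ∧ dz ∧ dw + (w + 4*z) dx ∧ dy ∧ dw + (-4*x - 2*z) dy ∧ dz ∧ dw

For a 2-form omega = sum_{i<j} g_{ij} dx_i ∧ dx_j, the exterior derivative is
  d(omega) = sum_{i<j} d(g_{ij}) ∧ dx_i ∧ dx_j = sum_{i<j, k} (∂g_{ij}/∂x_k) dx_k ∧ dx_i ∧ dx_j.
Expand each term, using dx_k ∧ dx_i ∧ dx_j = sgn(permutation) dx_{(a)} ∧ dx_{(b)} ∧ dx_{(c)} with (a < b < c) sorted:
  d(-w*y + 3*x^2) includes (∂/∂y)(-w*y + 3*x^2) dy = (-w) dy, which multiplied by dx ∧ dz gives (w) dx ∧ dy ∧ dz
  d(-w*y + 3*x^2) includes (∂/∂w)(-w*y + 3*x^2) dw = (-y) dw, which multiplied by dx ∧ dz gives (-y) dx ∧ dz ∧ dw
  d(-3*y*z) includes (∂/∂y)(-3*y*z) dy = (-3*z) dy, which multiplied by dx ∧ dw gives (3*z) dx ∧ dy ∧ dw
  d(-3*y*z) includes (∂/∂z)(-3*y*z) dz = (-3*y) dz, which multiplied by dx ∧ dw gives (3*y) dx ∧ dz ∧ dw
  d(w*x + x*z + z^2) includes (∂/∂x)(w*x + x*z + z^2) dx = (w + z) dx, which multiplied by dy ∧ dw gives (w + z) dx ∧ dy ∧ dw
  d(w*x + x*z + z^2) includes (∂/∂z)(w*x + x*z + z^2) dz = (x + 2*z) dz, which multiplied by dy ∧ dw gives (-x - 2*z) dy ∧ dz ∧ dw
  d(w^2 - 3*x*y) includes (∂/∂x)(w^2 - 3*x*y) dx = (-3*y) dx, which multiplied by dz ∧ dw gives (-3*y) dx ∧ dz ∧ dw
  d(w^2 - 3*x*y) includes (∂/∂y)(w^2 - 3*x*y) dy = (-3*x) dy, which multiplied by dz ∧ dw gives (-3*x) dy ∧ dz ∧ dw
Collecting like 3-forms: d(omega) = (w) dx ∧ dy ∧ dz + (-y) dx ∧ dz ∧ dw + (w + 4*z) dx ∧ dy ∧ dw + (-4*x - 2*z) dy ∧ dz ∧ dw.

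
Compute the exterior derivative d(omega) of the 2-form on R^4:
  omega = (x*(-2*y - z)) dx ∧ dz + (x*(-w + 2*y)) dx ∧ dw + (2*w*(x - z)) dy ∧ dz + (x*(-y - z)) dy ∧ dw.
d(omega) = (2*w + 2*x) dx ∧ dy ∧ dz + (-2*x - y - z) dx ∧ dy ∧ dw + (3*x - 2*z) dy ∧ dz ∧ dw

For a 2-form omega = sum_{i<j} g_{ij} dx_i ∧ dx_j, the exterior derivative is
  d(omega) = sum_{i<j} d(g_{ij}) ∧ dx_i ∧ dx_j = sum_{i<j, k} (∂g_{ij}/∂x_k) dx_k ∧ dx_i ∧ dx_j.
Expand each term, using dx_k ∧ dx_i ∧ dx_j = sgn(permutation) dx_{(a)} ∧ dx_{(b)} ∧ dx_{(c)} with (a < b < c) sorted:
  d(x*(-2*y - z)) includes (∂/∂y)(x*(-2*y - z)) dy = (-2*x) dy, which multiplied by dx ∧ dz gives (2*x) dx ∧ dy ∧ dz
  d(x*(-w + 2*y)) includes (∂/∂y)(x*(-w + 2*y)) dy = (2*x) dy, which multiplied by dx ∧ dw gives (-2*x) dx ∧ dy ∧ dw
  d(2*w*(x - z)) includes (∂/∂x)(2*w*(x - z)) dx = (2*w) dx, which multiplied by dy ∧ dz gives (2*w) dx ∧ dy ∧ dz
  d(2*w*(x - z)) includes (∂/∂w)(2*w*(x - z)) dw = (2*x - 2*z) dw, which multiplied by dy ∧ dz gives (2*x - 2*z) dy ∧ dz ∧ dw
  d(x*(-y - z)) includes (∂/∂x)(x*(-y - z)) dx = (-y - z) dx, which multiplied by dy ∧ dw gives (-y - z) dx ∧ dy ∧ dw
  d(x*(-y - z)) includes (∂/∂z)(x*(-y - z)) dz = (-x) dz, which multiplied by dy ∧ dw gives (x) dy ∧ dz ∧ dw
Collecting like 3-forms: d(omega) = (2*w + 2*x) dx ∧ dy ∧ dz + (-2*x - y - z) dx ∧ dy ∧ dw + (3*x - 2*z) dy ∧ dz ∧ dw.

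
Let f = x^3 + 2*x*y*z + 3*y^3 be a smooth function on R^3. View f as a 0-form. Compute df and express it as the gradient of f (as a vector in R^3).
df = (3*x^2 + 2*y*z) dx + (2*x*z + 9*y^2) dy + (2*x*y) dz; grad f = (3*x^2 + 2*y*z, 2*x*z + 9*y^2, 2*x*y)

For a 0-form f, d f = (∂f/∂x) dx + (∂f/∂y) dy + (∂f/∂z) dz. The components of the vector representation are exactly the entries of grad f in Cartesian coordinates:
  ∂f/∂x = 3*x^2 + 2*y*z
  ∂f/∂y = 2*x*z + 9*y^2
  ∂f/∂z = 2*x*y.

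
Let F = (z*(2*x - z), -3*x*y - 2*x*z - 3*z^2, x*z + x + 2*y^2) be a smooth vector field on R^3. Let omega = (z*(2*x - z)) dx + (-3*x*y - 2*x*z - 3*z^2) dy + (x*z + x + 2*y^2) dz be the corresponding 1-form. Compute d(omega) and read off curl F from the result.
d(omega) = (2*x + 4*y + 6*z) dy ∧ dz + (2*x - 3*z - 1) dz ∧ dx + (-3*y - 2*z) dx ∧ dy; curl F = (2*x + 4*y + 6*z, 2*x - 3*z - 1, -3*y - 2*z)

d omega = sum_{i<j} (∂f_j/∂x_i - ∂f_i/∂x_j) dx_i ∧ dx_j. Under the identification (dy ∧ dz, dz ∧ dx, dx ∧ dy) ↔ (e_x, e_y, e_z), the coefficients are exactly the components of curl F. Compute:
  ∂R/∂y - ∂Q/∂z = (4*y) - (-2*x - 6*z) = 2*x + 4*y + 6*z
  ∂P/∂z - ∂R/∂x = (2*x - 2*z) - (z + 1) = 2*x - 3*z - 1
  ∂Q/∂x - ∂P/∂y = (-3*y - 2*z) - (0) = -3*y - 2*z.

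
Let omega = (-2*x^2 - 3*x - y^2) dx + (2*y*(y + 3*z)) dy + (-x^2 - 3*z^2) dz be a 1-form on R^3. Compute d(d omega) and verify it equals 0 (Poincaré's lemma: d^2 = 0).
d(d omega) = 0

Step 1: d omega = sum_{i<j} (∂f_j/∂x_i - ∂f_i/∂x_j) dx_i ∧ dx_j:
  coeff of dx ∧ dy: 2*y
  coeff of dx ∧ dz: -2*x
  coeff of dy ∧ dz: -6*y
Step 2: Apply d again to each 2-form coefficient. The only possible 3-form in R^3 is dx ∧ dy ∧ dz, with coefficient
  ∂(coeff of dy∧dz)/∂x - ∂(coeff of dx∧dz)/∂y + ∂(coeff of dx∧dy)/∂z
  = ∂/∂x (-6*y) - ∂/∂y (-2*x) + ∂/∂z (2*y).
Each of these terms simplifies to sums of mixed partials that cancel in pairs. The result is 0 (by equality of mixed partials for smooth functions — Schwarz / Clairaut).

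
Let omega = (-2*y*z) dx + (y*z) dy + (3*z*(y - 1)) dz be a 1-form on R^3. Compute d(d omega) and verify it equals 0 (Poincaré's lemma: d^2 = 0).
d(d omega) = 0

Step 1: d omega = sum_{i<j} (∂f_j/∂x_i - ∂f_i/∂x_j) dx_i ∧ dx_j:
  coeff of dx ∧ dy: 2*z
  coeff of dx ∧ dz: 2*y
  coeff of dy ∧ dz: -y + 3*z
Step 2: Apply d again to each 2-form coefficient. The only possible 3-form in R^3 is dx ∧ dy ∧ dz, with coefficient
  ∂(coeff of dy∧dz)/∂x - ∂(coeff of dx∧dz)/∂y + ∂(coeff of dx∧dy)/∂z
  = ∂/∂x (-y + 3*z) - ∂/∂y (2*y) + ∂/∂z (2*z).
Each of these terms simplifies to sums of mixed partials that cancel in pairs. The result is 0 (by equality of mixed partials for smooth functions — Schwarz / Clairaut).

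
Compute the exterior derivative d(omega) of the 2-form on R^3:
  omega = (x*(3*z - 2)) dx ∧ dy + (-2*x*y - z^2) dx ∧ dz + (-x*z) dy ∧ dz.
d(omega) = (5*x - z) dx ∧ dy ∧ dz

For a 2-form omega = sum_{i<j} g_{ij} dx_i ∧ dx_j, the exterior derivative is
  d(omega) = sum_{i<j} d(g_{ij}) ∧ dx_i ∧ dx_j = sum_{i<j, k} (∂g_{ij}/∂x_k) dx_k ∧ dx_i ∧ dx_j.
Expand each term, using dx_k ∧ dx_i ∧ dx_j = sgn(permutation) dx_{(a)} ∧ dx_{(b)} ∧ dx_{(c)} with (a < b < c) sorted:
  d(x*(3*z - 2)) includes (∂/∂z)(x*(3*z - 2)) dz = (3*x) dz, which multiplied by dx ∧ dy gives (3*x) dx ∧ dy ∧ dz
  d(-2*x*y - z^2) includes (∂/∂y)(-2*x*y - z^2) dy = (-2*x) dy, which multiplied by dx ∧ dz gives (2*x) dx ∧ dy ∧ dz
  d(-x*z) includes (∂/∂x)(-x*z) dx = (-z) dx, which multiplied by dy ∧ dz gives (-z) dx ∧ dy ∧ dz
Collecting like 3-forms: d(omega) = (5*x - z) dx ∧ dy ∧ dz.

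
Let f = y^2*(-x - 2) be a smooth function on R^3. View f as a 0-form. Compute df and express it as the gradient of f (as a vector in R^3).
df = (-y^2) dx + (2*y*(-x - 2)) dy + (0) dz; grad f = (-y^2, 2*y*(-x - 2), 0)

For a 0-form f, d f = (∂f/∂x) dx + (∂f/∂y) dy + (∂f/∂z) dz. The components of the vector representation are exactly the entries of grad f in Cartesian coordinates:
  ∂f/∂x = -y^2
  ∂f/∂y = 2*y*(-x - 2)
  ∂f/∂z = 0.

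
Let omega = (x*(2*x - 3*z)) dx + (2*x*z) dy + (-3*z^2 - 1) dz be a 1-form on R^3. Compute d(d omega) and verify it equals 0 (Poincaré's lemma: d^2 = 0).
d(d omega) = 0

Step 1: d omega = sum_{i<j} (∂f_j/∂x_i - ∂f_i/∂x_j) dx_i ∧ dx_j:
  coeff of dx ∧ dy: 2*z
  coeff of dx ∧ dz: 3*x
  coeff of dy ∧ dz: -2*x
Step 2: Apply d again to each 2-form coefficient. The only possible 3-form in R^3 is dx ∧ dy ∧ dz, with coefficient
  ∂(coeff of dy∧dz)/∂x - ∂(coeff of dx∧dz)/∂y + ∂(coeff of dx∧dy)/∂z
  = ∂/∂x (-2*x) - ∂/∂y (3*x) + ∂/∂z (2*z).
Each of these terms simplifies to sums of mixed partials that cancel in pairs. The result is 0 (by equality of mixed partials for smooth functions — Schwarz / Clairaut).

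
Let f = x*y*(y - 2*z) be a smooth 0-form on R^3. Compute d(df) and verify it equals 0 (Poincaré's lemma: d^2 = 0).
d(df) = 0

Step 1: df = sum_i (∂f/∂x_i) dx_i = (y*(y - 2*z)) dx + (2*x*(y - z)) dy + (-2*x*y) dz.
Step 2: Apply d again. Using the 1-form formula, the coefficient of dx ∧ dy in d(df) is ∂^2 f/∂x ∂y - ∂^2 f/∂y ∂x = (2*y - 2*z) - (2*y - 2*z) = 0 (equality of mixed partials for smooth f).
Similarly for dx ∧ dz and dy ∧ dz — all coefficients vanish. So d(df) = 0.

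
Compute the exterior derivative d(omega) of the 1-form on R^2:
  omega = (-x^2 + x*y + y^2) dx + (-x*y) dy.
d(omega) = (-x - 3*y) dx ∧ dy

For a 1-form omega = sum_i f_i dx_i, the exterior derivative is
  d(omega) = sum_{i < j} (∂f_j/∂x_i - ∂f_i/∂x_j) dx_i ∧ dx_j.
  coefficient of dx ∧ dy: ∂f_2/∂x - ∂f_1/∂y = ∂(-x*y)/∂x - ∂(-x^2 + x*y + y^2)/∂y = -x - 3*y
Assembling: d(omega) = (-x - 3*y) dx ∧ dy.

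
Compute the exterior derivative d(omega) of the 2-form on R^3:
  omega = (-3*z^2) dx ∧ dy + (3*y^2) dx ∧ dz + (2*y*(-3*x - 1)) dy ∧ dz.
d(omega) = (-12*y - 6*z) dx ∧ dy ∧ dz

For a 2-form omega = sum_{i<j} g_{ij} dx_i ∧ dx_j, the exterior derivative is
  d(omega) = sum_{i<j} d(g_{ij}) ∧ dx_i ∧ dx_j = sum_{i<j, k} (∂g_{ij}/∂x_k) dx_k ∧ dx_i ∧ dx_j.
Expand each term, using dx_k ∧ dx_i ∧ dx_j = sgn(permutation) dx_{(a)} ∧ dx_{(b)} ∧ dx_{(c)} with (a < b < c) sorted:
  d(-3*z^2) includes (∂/∂z)(-3*z^2) dz = (-6*z) dz, which multiplied by dx ∧ dy gives (-6*z) dx ∧ dy ∧ dz
  d(3*y^2) includes (∂/∂y)(3*y^2) dy = (6*y) dy, which multiplied by dx ∧ dz gives (-6*y) dx ∧ dy ∧ dz
  d(2*y*(-3*x - 1)) includes (∂/∂x)(2*y*(-3*x - 1)) dx = (-6*y) dx, which multiplied by dy ∧ dz gives (-6*y) dx ∧ dy ∧ dz
Collecting like 3-forms: d(omega) = (-12*y - 6*z) dx ∧ dy ∧ dz.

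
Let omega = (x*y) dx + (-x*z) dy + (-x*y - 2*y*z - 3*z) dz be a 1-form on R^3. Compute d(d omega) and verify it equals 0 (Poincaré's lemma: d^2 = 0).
d(d omega) = 0

Step 1: d omega = sum_{i<j} (∂f_j/∂x_i - ∂f_i/∂x_j) dx_i ∧ dx_j:
  coeff of dx ∧ dy: -x - z
  coeff of dx ∧ dz: -y
  coeff of dy ∧ dz: -2*z
Step 2: Apply d again to each 2-form coefficient. The only possible 3-form in R^3 is dx ∧ dy ∧ dz, with coefficient
  ∂(coeff of dy∧dz)/∂x - ∂(coeff of dx∧dz)/∂y + ∂(coeff of dx∧dy)/∂z
  = ∂/∂x (-2*z) - ∂/∂y (-y) + ∂/∂z (-x - z).
Each of these terms simplifies to sums of mixed partials that cancel in pairs. The result is 0 (by equality of mixed partials for smooth functions — Schwarz / Clairaut).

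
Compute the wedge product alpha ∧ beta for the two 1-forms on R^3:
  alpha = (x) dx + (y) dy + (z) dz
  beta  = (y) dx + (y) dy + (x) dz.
alpha ∧ beta = (y*(x - y)) dx ∧ dy + (x^2 - y*z) dx ∧ dz + (y*(x - z)) dy ∧ dz

Distribute the wedge, using dx_i ∧ dx_j = -dx_j ∧ dx_i and dx_i ∧ dx_i = 0. For each pair (i, j) with i < j, the coefficient of dx_i ∧ dx_j in alpha ∧ beta is (alpha_i * beta_j - alpha_j * beta_i). Collecting: alpha ∧ beta = (y*(x - y)) dx ∧ dy + (x^2 - y*z) dx ∧ dz + (y*(x - z)) dy ∧ dz.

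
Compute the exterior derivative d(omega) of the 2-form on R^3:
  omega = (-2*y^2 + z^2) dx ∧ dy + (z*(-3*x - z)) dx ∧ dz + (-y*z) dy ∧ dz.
d(omega) = (2*z) dx ∧ dy ∧ dz

For a 2-form omega = sum_{i<j} g_{ij} dx_i ∧ dx_j, the exterior derivative is
  d(omega) = sum_{i<j} d(g_{ij}) ∧ dx_i ∧ dx_j = sum_{i<j, k} (∂g_{ij}/∂x_k) dx_k ∧ dx_i ∧ dx_j.
Expand each term, using dx_k ∧ dx_i ∧ dx_j = sgn(permutation) dx_{(a)} ∧ dx_{(b)} ∧ dx_{(c)} with (a < b < c) sorted:
  d(-2*y^2 + z^2) includes (∂/∂z)(-2*y^2 + z^2) dz = (2*z) dz, which multiplied by dx ∧ dy gives (2*z) dx ∧ dy ∧ dz
Collecting like 3-forms: d(omega) = (2*z) dx ∧ dy ∧ dz.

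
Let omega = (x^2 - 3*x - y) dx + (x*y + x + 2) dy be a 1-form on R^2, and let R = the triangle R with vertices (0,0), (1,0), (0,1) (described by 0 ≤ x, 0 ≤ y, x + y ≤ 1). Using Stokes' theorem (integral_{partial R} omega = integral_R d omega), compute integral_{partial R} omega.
integral_(partial R) omega = 7/6

Stokes: integral_partial_R omega = integral_R d omega with d omega = (∂Q/∂x - ∂P/∂y) dx ∧ dy.
  ∂Q/∂x = y + 1
  ∂P/∂y = -1
  integrand = ∂Q/∂x - ∂P/∂y = y + 2.
Integrating over R: integral_0^1 integral_0^{1-x} (y + 2) dy dx = 7/6.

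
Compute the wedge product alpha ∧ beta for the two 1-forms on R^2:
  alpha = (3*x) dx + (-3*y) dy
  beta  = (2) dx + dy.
alpha ∧ beta = (3*x + 6*y) dx ∧ dy

Distribute the wedge, using dx_i ∧ dx_j = -dx_j ∧ dx_i and dx_i ∧ dx_i = 0. For each pair (i, j) with i < j, the coefficient of dx_i ∧ dx_j in alpha ∧ beta is (alpha_i * beta_j - alpha_j * beta_i). Collecting: alpha ∧ beta = (3*x + 6*y) dx ∧ dy.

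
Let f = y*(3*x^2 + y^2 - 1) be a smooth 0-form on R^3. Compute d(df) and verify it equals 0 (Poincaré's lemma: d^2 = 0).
d(df) = 0

Step 1: df = sum_i (∂f/∂x_i) dx_i = (6*x*y) dx + (3*x^2 + 3*y^2 - 1) dy + (0) dz.
Step 2: Apply d again. Using the 1-form formula, the coefficient of dx ∧ dy in d(df) is ∂^2 f/∂x ∂y - ∂^2 f/∂y ∂x = (6*x) - (6*x) = 0 (equality of mixed partials for smooth f).
Similarly for dx ∧ dz and dy ∧ dz — all coefficients vanish. So d(df) = 0.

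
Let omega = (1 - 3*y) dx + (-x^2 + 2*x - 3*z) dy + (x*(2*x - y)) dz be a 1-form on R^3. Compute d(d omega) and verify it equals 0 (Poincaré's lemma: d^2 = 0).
d(d omega) = 0

Step 1: d omega = sum_{i<j} (∂f_j/∂x_i - ∂f_i/∂x_j) dx_i ∧ dx_j:
  coeff of dx ∧ dy: 5 - 2*x
  coeff of dx ∧ dz: 4*x - y
  coeff of dy ∧ dz: 3 - x
Step 2: Apply d again to each 2-form coefficient. The only possible 3-form in R^3 is dx ∧ dy ∧ dz, with coefficient
  ∂(coeff of dy∧dz)/∂x - ∂(coeff of dx∧dz)/∂y + ∂(coeff of dx∧dy)/∂z
  = ∂/∂x (3 - x) - ∂/∂y (4*x - y) + ∂/∂z (5 - 2*x).
Each of these terms simplifies to sums of mixed partials that cancel in pairs. The result is 0 (by equality of mixed partials for smooth functions — Schwarz / Clairaut).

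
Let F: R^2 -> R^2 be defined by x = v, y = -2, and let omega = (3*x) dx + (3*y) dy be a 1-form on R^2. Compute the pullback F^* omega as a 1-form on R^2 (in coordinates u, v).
F^* omega = (3*v) dv

Using F^*(f dg) = (f ∘ F) d(g ∘ F), substitute each coordinate x_i by F_i(u, v) in f_i, and replace dx_i by d F_i = (∂F_i/∂u) du + (∂F_i/∂v) dv.
  For the x component: f_1(F) = 3*v; d F_1 = (0) du + (1) dv
  For the y component: f_2(F) = -6; d F_2 = (0) du + (0) dv
Combining and collecting du, dv coefficients:
  coeff of du: 0
  coeff of dv: 3*v
F^* omega = (3*v) dv.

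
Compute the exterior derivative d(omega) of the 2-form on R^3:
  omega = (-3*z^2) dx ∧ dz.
d(omega) = 0

For a 2-form omega = sum_{i<j} g_{ij} dx_i ∧ dx_j, the exterior derivative is
  d(omega) = sum_{i<j} d(g_{ij}) ∧ dx_i ∧ dx_j = sum_{i<j, k} (∂g_{ij}/∂x_k) dx_k ∧ dx_i ∧ dx_j.
Expand each term, using dx_k ∧ dx_i ∧ dx_j = sgn(permutation) dx_{(a)} ∧ dx_{(b)} ∧ dx_{(c)} with (a < b < c) sorted:

Collecting like 3-forms: d(omega) = 0.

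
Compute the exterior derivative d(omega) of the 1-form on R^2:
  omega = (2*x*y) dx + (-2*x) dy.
d(omega) = (-2*x - 2) dx ∧ dy

For a 1-form omega = sum_i f_i dx_i, the exterior derivative is
  d(omega) = sum_{i < j} (∂f_j/∂x_i - ∂f_i/∂x_j) dx_i ∧ dx_j.
  coefficient of dx ∧ dy: ∂f_2/∂x - ∂f_1/∂y = ∂(-2*x)/∂x - ∂(2*x*y)/∂y = -2*x - 2
Assembling: d(omega) = (-2*x - 2) dx ∧ dy.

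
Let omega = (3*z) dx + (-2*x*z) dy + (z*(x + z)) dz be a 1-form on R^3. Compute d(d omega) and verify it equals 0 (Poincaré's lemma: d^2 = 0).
d(d omega) = 0

Step 1: d omega = sum_{i<j} (∂f_j/∂x_i - ∂f_i/∂x_j) dx_i ∧ dx_j:
  coeff of dx ∧ dy: -2*z
  coeff of dx ∧ dz: z - 3
  coeff of dy ∧ dz: 2*x
Step 2: Apply d again to each 2-form coefficient. The only possible 3-form in R^3 is dx ∧ dy ∧ dz, with coefficient
  ∂(coeff of dy∧dz)/∂x - ∂(coeff of dx∧dz)/∂y + ∂(coeff of dx∧dy)/∂z
  = ∂/∂x (2*x) - ∂/∂y (z - 3) + ∂/∂z (-2*z).
Each of these terms simplifies to sums of mixed partials that cancel in pairs. The result is 0 (by equality of mixed partials for smooth functions — Schwarz / Clairaut).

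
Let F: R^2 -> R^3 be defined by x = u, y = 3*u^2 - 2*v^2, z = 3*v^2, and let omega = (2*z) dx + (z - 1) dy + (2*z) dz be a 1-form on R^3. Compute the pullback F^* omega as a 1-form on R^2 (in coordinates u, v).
F^* omega = (18*u*v^2 - 6*u + 6*v^2) du + (24*v^3 + 4*v) dv

Using F^*(f dg) = (f ∘ F) d(g ∘ F), substitute each coordinate x_i by F_i(u, v) in f_i, and replace dx_i by d F_i = (∂F_i/∂u) du + (∂F_i/∂v) dv.
  For the x component: f_1(F) = 6*v^2; d F_1 = (1) du + (0) dv
  For the y component: f_2(F) = 3*v^2 - 1; d F_2 = (6*u) du + (-4*v) dv
  For the z component: f_3(F) = 6*v^2; d F_3 = (0) du + (6*v) dv
Combining and collecting du, dv coefficients:
  coeff of du: 18*u*v^2 - 6*u + 6*v^2
  coeff of dv: 24*v^3 + 4*v
F^* omega = (18*u*v^2 - 6*u + 6*v^2) du + (24*v^3 + 4*v) dv.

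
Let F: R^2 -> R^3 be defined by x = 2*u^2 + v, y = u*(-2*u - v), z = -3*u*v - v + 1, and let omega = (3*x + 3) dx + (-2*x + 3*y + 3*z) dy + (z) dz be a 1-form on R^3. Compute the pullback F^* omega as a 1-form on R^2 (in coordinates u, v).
F^* omega = (64*u^3 + 58*u^2*v + 21*u*v^2 + 32*u*v + 8*v^2 - 6*v) du + (10*u^3 + 21*u^2*v + 6*u^2 + 11*u*v - 6*u + 4*v + 2) dv

Using F^*(f dg) = (f ∘ F) d(g ∘ F), substitute each coordinate x_i by F_i(u, v) in f_i, and replace dx_i by d F_i = (∂F_i/∂u) du + (∂F_i/∂v) dv.
  For the x component: f_1(F) = 6*u^2 + 3*v + 3; d F_1 = (4*u) du + (1) dv
  For the y component: f_2(F) = -10*u^2 - 12*u*v - 5*v + 3; d F_2 = (-4*u - v) du + (-u) dv
  For the z component: f_3(F) = -3*u*v - v + 1; d F_3 = (-3*v) du + (-3*u - 1) dv
Combining and collecting du, dv coefficients:
  coeff of du: 64*u^3 + 58*u^2*v + 21*u*v^2 + 32*u*v + 8*v^2 - 6*v
  coeff of dv: 10*u^3 + 21*u^2*v + 6*u^2 + 11*u*v - 6*u + 4*v + 2
F^* omega = (64*u^3 + 58*u^2*v + 21*u*v^2 + 32*u*v + 8*v^2 - 6*v) du + (10*u^3 + 21*u^2*v + 6*u^2 + 11*u*v - 6*u + 4*v + 2) dv.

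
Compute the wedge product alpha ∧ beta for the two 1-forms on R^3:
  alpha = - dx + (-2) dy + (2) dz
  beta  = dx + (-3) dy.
alpha ∧ beta = (5) dx ∧ dy + (-2) dx ∧ dz + (6) dy ∧ dz

Distribute the wedge, using dx_i ∧ dx_j = -dx_j ∧ dx_i and dx_i ∧ dx_i = 0. For each pair (i, j) with i < j, the coefficient of dx_i ∧ dx_j in alpha ∧ beta is (alpha_i * beta_j - alpha_j * beta_i). Collecting: alpha ∧ beta = (5) dx ∧ dy + (-2) dx ∧ dz + (6) dy ∧ dz.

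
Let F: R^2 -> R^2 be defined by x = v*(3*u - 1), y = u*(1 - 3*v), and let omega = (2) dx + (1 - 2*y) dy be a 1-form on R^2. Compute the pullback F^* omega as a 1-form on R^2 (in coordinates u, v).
F^* omega = (-18*u*v^2 + 12*u*v - 2*u + 3*v + 1) du + (-18*u^2*v + 6*u^2 + 3*u - 2) dv

Using F^*(f dg) = (f ∘ F) d(g ∘ F), substitute each coordinate x_i by F_i(u, v) in f_i, and replace dx_i by d F_i = (∂F_i/∂u) du + (∂F_i/∂v) dv.
  For the x component: f_1(F) = 2; d F_1 = (3*v) du + (3*u - 1) dv
  For the y component: f_2(F) = 6*u*v - 2*u + 1; d F_2 = (1 - 3*v) du + (-3*u) dv
Combining and collecting du, dv coefficients:
  coeff of du: -18*u*v^2 + 12*u*v - 2*u + 3*v + 1
  coeff of dv: -18*u^2*v + 6*u^2 + 3*u - 2
F^* omega = (-18*u*v^2 + 12*u*v - 2*u + 3*v + 1) du + (-18*u^2*v + 6*u^2 + 3*u - 2) dv.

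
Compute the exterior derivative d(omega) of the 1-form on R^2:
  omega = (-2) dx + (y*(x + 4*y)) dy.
d(omega) = (y) dx ∧ dy

For a 1-form omega = sum_i f_i dx_i, the exterior derivative is
  d(omega) = sum_{i < j} (∂f_j/∂x_i - ∂f_i/∂x_j) dx_i ∧ dx_j.
  coefficient of dx ∧ dy: ∂f_2/∂x - ∂f_1/∂y = ∂(y*(x + 4*y))/∂x - ∂(-2)/∂y = y
Assembling: d(omega) = (y) dx ∧ dy.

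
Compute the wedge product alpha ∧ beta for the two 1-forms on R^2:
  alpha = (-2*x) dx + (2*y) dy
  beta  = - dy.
alpha ∧ beta = (2*x) dx ∧ dy

Distribute the wedge, using dx_i ∧ dx_j = -dx_j ∧ dx_i and dx_i ∧ dx_i = 0. For each pair (i, j) with i < j, the coefficient of dx_i ∧ dx_j in alpha ∧ beta is (alpha_i * beta_j - alpha_j * beta_i). Collecting: alpha ∧ beta = (2*x) dx ∧ dy.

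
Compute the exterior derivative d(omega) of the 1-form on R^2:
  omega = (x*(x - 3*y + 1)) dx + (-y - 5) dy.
d(omega) = (3*x) dx ∧ dy

For a 1-form omega = sum_i f_i dx_i, the exterior derivative is
  d(omega) = sum_{i < j} (∂f_j/∂x_i - ∂f_i/∂x_j) dx_i ∧ dx_j.
  coefficient of dx ∧ dy: ∂f_2/∂x - ∂f_1/∂y = ∂(-y - 5)/∂x - ∂(x*(x - 3*y + 1))/∂y = 3*x
Assembling: d(omega) = (3*x) dx ∧ dy.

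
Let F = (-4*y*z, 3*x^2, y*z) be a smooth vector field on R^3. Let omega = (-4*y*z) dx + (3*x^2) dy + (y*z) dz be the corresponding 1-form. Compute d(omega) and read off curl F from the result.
d(omega) = (z) dy ∧ dz + (-4*y) dz ∧ dx + (6*x + 4*z) dx ∧ dy; curl F = (z, -4*y, 6*x + 4*z)

d omega = sum_{i<j} (∂f_j/∂x_i - ∂f_i/∂x_j) dx_i ∧ dx_j. Under the identification (dy ∧ dz, dz ∧ dx, dx ∧ dy) ↔ (e_x, e_y, e_z), the coefficients are exactly the components of curl F. Compute:
  ∂R/∂y - ∂Q/∂z = (z) - (0) = z
  ∂P/∂z - ∂R/∂x = (-4*y) - (0) = -4*y
  ∂Q/∂x - ∂P/∂y = (6*x) - (-4*z) = 6*x + 4*z.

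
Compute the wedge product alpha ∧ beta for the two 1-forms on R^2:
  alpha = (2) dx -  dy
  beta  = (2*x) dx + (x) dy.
alpha ∧ beta = (4*x) dx ∧ dy

Distribute the wedge, using dx_i ∧ dx_j = -dx_j ∧ dx_i and dx_i ∧ dx_i = 0. For each pair (i, j) with i < j, the coefficient of dx_i ∧ dx_j in alpha ∧ beta is (alpha_i * beta_j - alpha_j * beta_i). Collecting: alpha ∧ beta = (4*x) dx ∧ dy.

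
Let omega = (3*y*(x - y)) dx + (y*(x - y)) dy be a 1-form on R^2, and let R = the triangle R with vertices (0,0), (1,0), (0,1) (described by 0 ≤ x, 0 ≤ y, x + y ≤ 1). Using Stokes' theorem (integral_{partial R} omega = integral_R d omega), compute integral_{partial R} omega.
integral_(partial R) omega = 2/3

Stokes: integral_partial_R omega = integral_R d omega with d omega = (∂Q/∂x - ∂P/∂y) dx ∧ dy.
  ∂Q/∂x = y
  ∂P/∂y = 3*x - 6*y
  integrand = ∂Q/∂x - ∂P/∂y = -3*x + 7*y.
Integrating over R: integral_0^1 integral_0^{1-x} (-3*x + 7*y) dy dx = 2/3.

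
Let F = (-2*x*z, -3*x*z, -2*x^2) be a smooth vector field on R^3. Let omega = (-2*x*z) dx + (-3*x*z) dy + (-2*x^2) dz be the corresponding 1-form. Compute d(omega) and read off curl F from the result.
d(omega) = (3*x) dy ∧ dz + (2*x) dz ∧ dx + (-3*z) dx ∧ dy; curl F = (3*x, 2*x, -3*z)

d omega = sum_{i<j} (∂f_j/∂x_i - ∂f_i/∂x_j) dx_i ∧ dx_j. Under the identification (dy ∧ dz, dz ∧ dx, dx ∧ dy) ↔ (e_x, e_y, e_z), the coefficients are exactly the components of curl F. Compute:
  ∂R/∂y - ∂Q/∂z = (0) - (-3*x) = 3*x
  ∂P/∂z - ∂R/∂x = (-2*x) - (-4*x) = 2*x
  ∂Q/∂x - ∂P/∂y = (-3*z) - (0) = -3*z.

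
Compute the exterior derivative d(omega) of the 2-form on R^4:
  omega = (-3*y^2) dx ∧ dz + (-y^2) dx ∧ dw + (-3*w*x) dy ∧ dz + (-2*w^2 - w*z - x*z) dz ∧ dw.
d(omega) = (-3*w + 6*y) dx ∧ dy ∧ dz + (2*y) dx ∧ dy ∧ dw + (-3*x) dy ∧ dz ∧ dw + (-z) dx ∧ dz ∧ dw

For a 2-form omega = sum_{i<j} g_{ij} dx_i ∧ dx_j, the exterior derivative is
  d(omega) = sum_{i<j} d(g_{ij}) ∧ dx_i ∧ dx_j = sum_{i<j, k} (∂g_{ij}/∂x_k) dx_k ∧ dx_i ∧ dx_j.
Expand each term, using dx_k ∧ dx_i ∧ dx_j = sgn(permutation) dx_{(a)} ∧ dx_{(b)} ∧ dx_{(c)} with (a < b < c) sorted:
  d(-3*y^2) includes (∂/∂y)(-3*y^2) dy = (-6*y) dy, which multiplied by dx ∧ dz gives (6*y) dx ∧ dy ∧ dz
  d(-y^2) includes (∂/∂y)(-y^2) dy = (-2*y) dy, which multiplied by dx ∧ dw gives (2*y) dx ∧ dy ∧ dw
  d(-3*w*x) includes (∂/∂x)(-3*w*x) dx = (-3*w) dx, which multiplied by dy ∧ dz gives (-3*w) dx ∧ dy ∧ dz
  d(-3*w*x) includes (∂/∂w)(-3*w*x) dw = (-3*x) dw, which multiplied by dy ∧ dz gives (-3*x) dy ∧ dz ∧ dw
  d(-2*w^2 - w*z - x*z) includes (∂/∂x)(-2*w^2 - w*z - x*z) dx = (-z) dx, which multiplied by dz ∧ dw gives (-z) dx ∧ dz ∧ dw
Collecting like 3-forms: d(omega) = (-3*w + 6*y) dx ∧ dy ∧ dz + (2*y) dx ∧ dy ∧ dw + (-3*x) dy ∧ dz ∧ dw + (-z) dx ∧ dz ∧ dw.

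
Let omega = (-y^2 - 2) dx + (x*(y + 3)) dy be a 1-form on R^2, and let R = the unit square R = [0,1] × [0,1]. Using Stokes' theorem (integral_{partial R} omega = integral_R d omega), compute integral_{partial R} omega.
integral_(partial R) omega = 9/2

Stokes: integral_partial_R omega = integral_R d omega with d omega = (∂Q/∂x - ∂P/∂y) dx ∧ dy.
  ∂Q/∂x = y + 3
  ∂P/∂y = -2*y
  integrand = ∂Q/∂x - ∂P/∂y = 3*y + 3.
Integrating over R: integral_0^1 integral_0^1 (3*y + 3) dx dy = 9/2.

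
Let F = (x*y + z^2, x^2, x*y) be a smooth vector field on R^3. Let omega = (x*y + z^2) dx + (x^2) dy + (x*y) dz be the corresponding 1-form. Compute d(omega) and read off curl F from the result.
d(omega) = (x) dy ∧ dz + (-y + 2*z) dz ∧ dx + (x) dx ∧ dy; curl F = (x, -y + 2*z, x)

d omega = sum_{i<j} (∂f_j/∂x_i - ∂f_i/∂x_j) dx_i ∧ dx_j. Under the identification (dy ∧ dz, dz ∧ dx, dx ∧ dy) ↔ (e_x, e_y, e_z), the coefficients are exactly the components of curl F. Compute:
  ∂R/∂y - ∂Q/∂z = (x) - (0) = x
  ∂P/∂z - ∂R/∂x = (2*z) - (y) = -y + 2*z
  ∂Q/∂x - ∂P/∂y = (2*x) - (x) = x.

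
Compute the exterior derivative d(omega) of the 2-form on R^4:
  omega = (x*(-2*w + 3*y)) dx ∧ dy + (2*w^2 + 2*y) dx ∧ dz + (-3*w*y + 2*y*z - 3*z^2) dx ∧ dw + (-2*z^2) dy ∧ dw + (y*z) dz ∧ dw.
d(omega) = (3*w - 2*x - 2*z) dx ∧ dy ∧ dw + (-2) dx ∧ dy ∧ dz + (4*w - 2*y + 6*z) dx ∧ dz ∧ dw + (5*z) dy ∧ dz ∧ dw

For a 2-form omega = sum_{i<j} g_{ij} dx_i ∧ dx_j, the exterior derivative is
  d(omega) = sum_{i<j} d(g_{ij}) ∧ dx_i ∧ dx_j = sum_{i<j, k} (∂g_{ij}/∂x_k) dx_k ∧ dx_i ∧ dx_j.
Expand each term, using dx_k ∧ dx_i ∧ dx_j = sgn(permutation) dx_{(a)} ∧ dx_{(b)} ∧ dx_{(c)} with (a < b < c) sorted:
  d(x*(-2*w + 3*y)) includes (∂/∂w)(x*(-2*w + 3*y)) dw = (-2*x) dw, which multiplied by dx ∧ dy gives (-2*x) dx ∧ dy ∧ dw
  d(2*w^2 + 2*y) includes (∂/∂y)(2*w^2 + 2*y) dy = (2) dy, which multiplied by dx ∧ dz gives (-2) dx ∧ dy ∧ dz
  d(2*w^2 + 2*y) includes (∂/∂w)(2*w^2 + 2*y) dw = (4*w) dw, which multiplied by dx ∧ dz gives (4*w) dx ∧ dz ∧ dw
  d(-3*w*y + 2*y*z - 3*z^2) includes (∂/∂y)(-3*w*y + 2*y*z - 3*z^2) dy = (-3*w + 2*z) dy, which multiplied by dx ∧ dw gives (3*w - 2*z) dx ∧ dy ∧ dw
  d(-3*w*y + 2*y*z - 3*z^2) includes (∂/∂z)(-3*w*y + 2*y*z - 3*z^2) dz = (2*y - 6*z) dz, which multiplied by dx ∧ dw gives (-2*y + 6*z) dx ∧ dz ∧ dw
  d(-2*z^2) includes (∂/∂z)(-2*z^2) dz = (-4*z) dz, which multiplied by dy ∧ dw gives (4*z) dy ∧ dz ∧ dw
  d(y*z) includes (∂/∂y)(y*z) dy = (z) dy, which multiplied by dz ∧ dw gives (z) dy ∧ dz ∧ dw
Collecting like 3-forms: d(omega) = (3*w - 2*x - 2*z) dx ∧ dy ∧ dw + (-2) dx ∧ dy ∧ dz + (4*w - 2*y + 6*z) dx ∧ dz ∧ dw + (5*z) dy ∧ dz ∧ dw.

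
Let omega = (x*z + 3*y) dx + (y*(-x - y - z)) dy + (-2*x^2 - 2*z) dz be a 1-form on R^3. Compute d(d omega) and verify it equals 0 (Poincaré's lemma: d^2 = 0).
d(d omega) = 0

Step 1: d omega = sum_{i<j} (∂f_j/∂x_i - ∂f_i/∂x_j) dx_i ∧ dx_j:
  coeff of dx ∧ dy: -y - 3
  coeff of dx ∧ dz: -5*x
  coeff of dy ∧ dz: y
Step 2: Apply d again to each 2-form coefficient. The only possible 3-form in R^3 is dx ∧ dy ∧ dz, with coefficient
  ∂(coeff of dy∧dz)/∂x - ∂(coeff of dx∧dz)/∂y + ∂(coeff of dx∧dy)/∂z
  = ∂/∂x (y) - ∂/∂y (-5*x) + ∂/∂z (-y - 3).
Each of these terms simplifies to sums of mixed partials that cancel in pairs. The result is 0 (by equality of mixed partials for smooth functions — Schwarz / Clairaut).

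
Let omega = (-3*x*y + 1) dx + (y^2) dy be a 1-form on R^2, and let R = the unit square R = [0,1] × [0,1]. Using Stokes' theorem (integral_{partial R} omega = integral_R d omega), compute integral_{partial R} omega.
integral_(partial R) omega = 3/2

Stokes: integral_partial_R omega = integral_R d omega with d omega = (∂Q/∂x - ∂P/∂y) dx ∧ dy.
  ∂Q/∂x = 0
  ∂P/∂y = -3*x
  integrand = ∂Q/∂x - ∂P/∂y = 3*x.
Integrating over R: integral_0^1 integral_0^1 (3*x) dx dy = 3/2.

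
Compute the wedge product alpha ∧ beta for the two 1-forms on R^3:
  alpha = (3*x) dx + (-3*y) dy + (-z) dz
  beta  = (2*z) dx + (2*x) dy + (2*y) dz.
alpha ∧ beta = (6*x^2 + 6*y*z) dx ∧ dy + (6*x*y + 2*z^2) dx ∧ dz + (2*x*z - 6*y^2) dy ∧ dz

Distribute the wedge, using dx_i ∧ dx_j = -dx_j ∧ dx_i and dx_i ∧ dx_i = 0. For each pair (i, j) with i < j, the coefficient of dx_i ∧ dx_j in alpha ∧ beta is (alpha_i * beta_j - alpha_j * beta_i). Collecting: alpha ∧ beta = (6*x^2 + 6*y*z) dx ∧ dy + (6*x*y + 2*z^2) dx ∧ dz + (2*x*z - 6*y^2) dy ∧ dz.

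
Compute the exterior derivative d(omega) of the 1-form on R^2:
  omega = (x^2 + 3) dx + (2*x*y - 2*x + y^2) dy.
d(omega) = (2*y - 2) dx ∧ dy

For a 1-form omega = sum_i f_i dx_i, the exterior derivative is
  d(omega) = sum_{i < j} (∂f_j/∂x_i - ∂f_i/∂x_j) dx_i ∧ dx_j.
  coefficient of dx ∧ dy: ∂f_2/∂x - ∂f_1/∂y = ∂(2*x*y - 2*x + y^2)/∂x - ∂(x^2 + 3)/∂y = 2*y - 2
Assembling: d(omega) = (2*y - 2) dx ∧ dy.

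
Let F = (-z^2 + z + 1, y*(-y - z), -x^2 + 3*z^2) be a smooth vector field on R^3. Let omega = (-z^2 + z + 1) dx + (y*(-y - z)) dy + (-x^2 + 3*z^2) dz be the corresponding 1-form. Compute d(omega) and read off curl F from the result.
d(omega) = (y) dy ∧ dz + (2*x - 2*z + 1) dz ∧ dx + (0) dx ∧ dy; curl F = (y, 2*x - 2*z + 1, 0)

d omega = sum_{i<j} (∂f_j/∂x_i - ∂f_i/∂x_j) dx_i ∧ dx_j. Under the identification (dy ∧ dz, dz ∧ dx, dx ∧ dy) ↔ (e_x, e_y, e_z), the coefficients are exactly the components of curl F. Compute:
  ∂R/∂y - ∂Q/∂z = (0) - (-y) = y
  ∂P/∂z - ∂R/∂x = (1 - 2*z) - (-2*x) = 2*x - 2*z + 1
  ∂Q/∂x - ∂P/∂y = (0) - (0) = 0.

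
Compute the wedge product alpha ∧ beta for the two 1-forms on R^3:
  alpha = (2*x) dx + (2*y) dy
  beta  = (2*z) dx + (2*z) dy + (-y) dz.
alpha ∧ beta = (4*z*(x - y)) dx ∧ dy + (-2*x*y) dx ∧ dz + (-2*y^2) dy ∧ dz

Distribute the wedge, using dx_i ∧ dx_j = -dx_j ∧ dx_i and dx_i ∧ dx_i = 0. For each pair (i, j) with i < j, the coefficient of dx_i ∧ dx_j in alpha ∧ beta is (alpha_i * beta_j - alpha_j * beta_i). Collecting: alpha ∧ beta = (4*z*(x - y)) dx ∧ dy + (-2*x*y) dx ∧ dz + (-2*y^2) dy ∧ dz.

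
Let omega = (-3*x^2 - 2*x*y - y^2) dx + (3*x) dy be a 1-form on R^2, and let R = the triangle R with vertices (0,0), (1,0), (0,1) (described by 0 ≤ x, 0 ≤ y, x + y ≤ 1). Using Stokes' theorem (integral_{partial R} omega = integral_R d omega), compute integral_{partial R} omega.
integral_(partial R) omega = 13/6

Stokes: integral_partial_R omega = integral_R d omega with d omega = (∂Q/∂x - ∂P/∂y) dx ∧ dy.
  ∂Q/∂x = 3
  ∂P/∂y = -2*x - 2*y
  integrand = ∂Q/∂x - ∂P/∂y = 2*x + 2*y + 3.
Integrating over R: integral_0^1 integral_0^{1-x} (2*x + 2*y + 3) dy dx = 13/6.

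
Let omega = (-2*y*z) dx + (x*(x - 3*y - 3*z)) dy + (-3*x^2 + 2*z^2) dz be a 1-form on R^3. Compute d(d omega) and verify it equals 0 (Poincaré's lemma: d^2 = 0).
d(d omega) = 0

Step 1: d omega = sum_{i<j} (∂f_j/∂x_i - ∂f_i/∂x_j) dx_i ∧ dx_j:
  coeff of dx ∧ dy: 2*x - 3*y - z
  coeff of dx ∧ dz: -6*x + 2*y
  coeff of dy ∧ dz: 3*x
Step 2: Apply d again to each 2-form coefficient. The only possible 3-form in R^3 is dx ∧ dy ∧ dz, with coefficient
  ∂(coeff of dy∧dz)/∂x - ∂(coeff of dx∧dz)/∂y + ∂(coeff of dx∧dy)/∂z
  = ∂/∂x (3*x) - ∂/∂y (-6*x + 2*y) + ∂/∂z (2*x - 3*y - z).
Each of these terms simplifies to sums of mixed partials that cancel in pairs. The result is 0 (by equality of mixed partials for smooth functions — Schwarz / Clairaut).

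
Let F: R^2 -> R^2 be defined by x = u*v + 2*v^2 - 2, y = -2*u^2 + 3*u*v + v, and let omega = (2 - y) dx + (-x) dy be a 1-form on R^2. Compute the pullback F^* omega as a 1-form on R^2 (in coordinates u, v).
F^* omega = (6*u^2*v + 2*u*v^2 - 8*u - 6*v^3 - v^2 + 8*v) du + (2*u^3 + 2*u^2*v - 18*u*v^2 - 2*u*v + 8*u - 6*v^2 + 8*v + 2) dv

Using F^*(f dg) = (f ∘ F) d(g ∘ F), substitute each coordinate x_i by F_i(u, v) in f_i, and replace dx_i by d F_i = (∂F_i/∂u) du + (∂F_i/∂v) dv.
  For the x component: f_1(F) = 2*u^2 - 3*u*v - v + 2; d F_1 = (v) du + (u + 4*v) dv
  For the y component: f_2(F) = -u*v - 2*v^2 + 2; d F_2 = (-4*u + 3*v) du + (3*u + 1) dv
Combining and collecting du, dv coefficients:
  coeff of du: 6*u^2*v + 2*u*v^2 - 8*u - 6*v^3 - v^2 + 8*v
  coeff of dv: 2*u^3 + 2*u^2*v - 18*u*v^2 - 2*u*v + 8*u - 6*v^2 + 8*v + 2
F^* omega = (6*u^2*v + 2*u*v^2 - 8*u - 6*v^3 - v^2 + 8*v) du + (2*u^3 + 2*u^2*v - 18*u*v^2 - 2*u*v + 8*u - 6*v^2 + 8*v + 2) dv.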